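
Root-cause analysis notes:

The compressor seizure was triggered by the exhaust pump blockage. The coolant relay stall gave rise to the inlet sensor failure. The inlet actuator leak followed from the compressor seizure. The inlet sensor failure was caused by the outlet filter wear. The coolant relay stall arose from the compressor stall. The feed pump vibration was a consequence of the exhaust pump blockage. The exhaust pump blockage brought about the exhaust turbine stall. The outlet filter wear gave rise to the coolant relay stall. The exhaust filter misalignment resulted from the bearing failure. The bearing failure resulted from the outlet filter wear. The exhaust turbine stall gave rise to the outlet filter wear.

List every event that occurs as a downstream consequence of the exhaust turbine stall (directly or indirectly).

the bearing failure, the coolant relay stall, the exhaust filter misalignment, the inlet sensor failure, the outlet filter wear

Direct effects: the outlet filter wear.
2 steps out: the bearing failure, the coolant relay stall, the inlet sensor failure.
3 steps out: the exhaust filter misalignment.
Not reachable from it: the exhaust pump blockage, the compressor seizure, the feed pump vibration, the compressor stall, the inlet actuator leak.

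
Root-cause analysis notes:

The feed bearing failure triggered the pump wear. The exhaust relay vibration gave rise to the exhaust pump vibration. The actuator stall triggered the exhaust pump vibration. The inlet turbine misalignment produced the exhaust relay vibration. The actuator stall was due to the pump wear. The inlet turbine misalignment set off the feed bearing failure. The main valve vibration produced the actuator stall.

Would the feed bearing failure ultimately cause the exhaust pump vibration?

There is a causal chain: the feed bearing failure → the pump wear → the actuator stall → the exhaust pump vibration.

Yes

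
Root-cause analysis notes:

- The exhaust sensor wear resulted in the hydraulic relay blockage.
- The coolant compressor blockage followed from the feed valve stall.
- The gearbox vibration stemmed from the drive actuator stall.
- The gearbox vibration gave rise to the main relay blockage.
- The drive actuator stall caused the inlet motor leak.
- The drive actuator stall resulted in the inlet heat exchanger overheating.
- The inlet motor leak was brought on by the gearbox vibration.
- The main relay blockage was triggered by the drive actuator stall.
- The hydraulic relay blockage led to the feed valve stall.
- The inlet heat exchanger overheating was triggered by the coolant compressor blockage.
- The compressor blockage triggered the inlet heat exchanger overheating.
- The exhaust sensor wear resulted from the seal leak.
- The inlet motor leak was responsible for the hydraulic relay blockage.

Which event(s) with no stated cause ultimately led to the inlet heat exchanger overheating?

Tracing upstream from the inlet heat exchanger overheating: the inlet heat exchanger overheating ← the drive actuator stall.
A separate upstream branch: the inlet heat exchanger overheating ← the coolant compressor blockage ← the feed valve stall ← the hydraulic relay blockage ← the exhaust sensor wear ← the seal leak.
A separate upstream branch: the inlet heat exchanger overheating ← the compressor blockage.
Each of those chain origins has no stated cause.

the compressor blockage, the drive actuator stall, the seal leak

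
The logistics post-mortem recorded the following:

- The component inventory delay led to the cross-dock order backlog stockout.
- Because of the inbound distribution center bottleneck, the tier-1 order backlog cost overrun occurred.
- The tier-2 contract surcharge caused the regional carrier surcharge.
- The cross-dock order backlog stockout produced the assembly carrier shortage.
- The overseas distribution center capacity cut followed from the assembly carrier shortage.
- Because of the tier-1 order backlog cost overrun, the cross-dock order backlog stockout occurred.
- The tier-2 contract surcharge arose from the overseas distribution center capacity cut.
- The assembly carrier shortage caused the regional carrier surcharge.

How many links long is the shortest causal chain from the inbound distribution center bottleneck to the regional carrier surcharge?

4

Shortest chain: the inbound distribution center bottleneck → the tier-1 order backlog cost overrun → the cross-dock order backlog stockout → the assembly carrier shortage → the regional carrier surcharge.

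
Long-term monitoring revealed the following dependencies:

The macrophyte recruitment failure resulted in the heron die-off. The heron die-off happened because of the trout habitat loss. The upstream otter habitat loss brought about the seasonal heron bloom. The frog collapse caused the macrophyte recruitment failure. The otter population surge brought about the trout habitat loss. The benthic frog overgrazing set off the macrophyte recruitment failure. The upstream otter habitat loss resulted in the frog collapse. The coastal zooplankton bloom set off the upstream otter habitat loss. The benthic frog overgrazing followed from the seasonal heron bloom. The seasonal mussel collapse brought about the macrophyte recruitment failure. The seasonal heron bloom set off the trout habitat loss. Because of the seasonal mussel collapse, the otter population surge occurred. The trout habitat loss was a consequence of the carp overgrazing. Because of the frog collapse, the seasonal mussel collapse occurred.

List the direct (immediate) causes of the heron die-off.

the macrophyte recruitment failure, the trout habitat loss

Upstream contributors include the coastal zooplankton bloom, the upstream otter habitat loss, the frog collapse, the seasonal mussel collapse, the seasonal heron bloom, the benthic frog overgrazing, the otter population surge, the carp overgrazing, but only the macrophyte recruitment failure, the trout habitat loss feed directly into the heron die-off.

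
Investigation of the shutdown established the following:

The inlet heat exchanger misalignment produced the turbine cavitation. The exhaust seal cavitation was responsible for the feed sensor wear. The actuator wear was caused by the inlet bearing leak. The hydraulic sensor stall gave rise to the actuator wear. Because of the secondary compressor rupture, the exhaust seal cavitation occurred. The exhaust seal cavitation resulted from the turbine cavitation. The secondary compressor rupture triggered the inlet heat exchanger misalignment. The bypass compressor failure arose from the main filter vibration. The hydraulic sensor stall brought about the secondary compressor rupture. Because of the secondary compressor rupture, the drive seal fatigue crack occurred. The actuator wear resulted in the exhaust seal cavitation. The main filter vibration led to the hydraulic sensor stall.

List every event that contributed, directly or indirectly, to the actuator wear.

Immediate causes of the actuator wear: the hydraulic sensor stall, the inlet bearing leak.
Further upstream: the main filter vibration.

the hydraulic sensor stall, the inlet bearing leak, the main filter vibration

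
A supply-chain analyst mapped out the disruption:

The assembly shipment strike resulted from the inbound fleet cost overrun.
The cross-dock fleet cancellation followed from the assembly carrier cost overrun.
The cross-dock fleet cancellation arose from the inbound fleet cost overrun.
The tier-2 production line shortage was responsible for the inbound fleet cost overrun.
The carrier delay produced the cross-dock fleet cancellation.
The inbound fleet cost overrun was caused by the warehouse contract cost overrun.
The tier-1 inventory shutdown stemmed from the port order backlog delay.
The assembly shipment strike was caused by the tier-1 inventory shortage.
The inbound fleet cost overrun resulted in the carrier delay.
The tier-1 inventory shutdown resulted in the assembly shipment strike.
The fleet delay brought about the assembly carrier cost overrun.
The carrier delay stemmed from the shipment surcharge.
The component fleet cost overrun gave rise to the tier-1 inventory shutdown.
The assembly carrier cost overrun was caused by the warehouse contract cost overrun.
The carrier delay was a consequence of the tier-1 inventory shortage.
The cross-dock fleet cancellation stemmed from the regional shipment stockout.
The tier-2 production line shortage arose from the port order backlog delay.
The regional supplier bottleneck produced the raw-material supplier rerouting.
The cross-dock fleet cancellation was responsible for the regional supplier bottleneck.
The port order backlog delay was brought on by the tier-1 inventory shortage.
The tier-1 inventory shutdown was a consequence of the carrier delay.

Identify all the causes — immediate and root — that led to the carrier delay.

the inbound fleet cost overrun, the port order backlog delay, the shipment surcharge, the tier-1 inventory shortage, the tier-2 production line shortage, the warehouse contract cost overrun

Immediate causes of the carrier delay: the shipment surcharge, the tier-1 inventory shortage, the inbound fleet cost overrun.
Further upstream: the port order backlog delay, the warehouse contract cost overrun, the tier-2 production line shortage.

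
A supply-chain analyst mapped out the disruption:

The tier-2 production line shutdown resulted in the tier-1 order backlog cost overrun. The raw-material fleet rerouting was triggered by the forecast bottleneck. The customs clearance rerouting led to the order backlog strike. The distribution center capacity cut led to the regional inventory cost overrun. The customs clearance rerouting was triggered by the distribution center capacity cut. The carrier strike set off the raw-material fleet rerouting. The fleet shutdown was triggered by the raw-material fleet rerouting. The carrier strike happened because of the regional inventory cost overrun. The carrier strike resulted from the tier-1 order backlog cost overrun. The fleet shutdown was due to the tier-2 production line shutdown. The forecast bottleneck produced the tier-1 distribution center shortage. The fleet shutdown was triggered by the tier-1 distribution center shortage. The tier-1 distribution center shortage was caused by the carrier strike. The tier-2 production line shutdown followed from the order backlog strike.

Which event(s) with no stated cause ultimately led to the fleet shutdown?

the distribution center capacity cut, the forecast bottleneck

Tracing upstream from the fleet shutdown: the fleet shutdown ← the tier-2 production line shutdown ← the order backlog strike ← the customs clearance rerouting ← the distribution center capacity cut.
A separate upstream branch: the fleet shutdown ← the raw-material fleet rerouting ← the forecast bottleneck.
Each of those chain origins has no stated cause.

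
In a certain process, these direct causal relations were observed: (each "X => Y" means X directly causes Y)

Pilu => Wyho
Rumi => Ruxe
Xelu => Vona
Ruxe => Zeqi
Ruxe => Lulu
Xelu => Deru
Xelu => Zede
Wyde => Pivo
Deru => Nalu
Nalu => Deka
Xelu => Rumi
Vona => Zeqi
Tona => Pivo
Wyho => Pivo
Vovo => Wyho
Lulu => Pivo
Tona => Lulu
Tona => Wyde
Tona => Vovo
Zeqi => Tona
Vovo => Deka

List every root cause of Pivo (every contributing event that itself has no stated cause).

Pilu, Xelu

Tracing upstream from Pivo: Pivo ← Tona ← Zeqi ← Vona ← Xelu.
A separate upstream branch: Pivo ← Wyho ← Pilu.
Each of those chain origins has no stated cause.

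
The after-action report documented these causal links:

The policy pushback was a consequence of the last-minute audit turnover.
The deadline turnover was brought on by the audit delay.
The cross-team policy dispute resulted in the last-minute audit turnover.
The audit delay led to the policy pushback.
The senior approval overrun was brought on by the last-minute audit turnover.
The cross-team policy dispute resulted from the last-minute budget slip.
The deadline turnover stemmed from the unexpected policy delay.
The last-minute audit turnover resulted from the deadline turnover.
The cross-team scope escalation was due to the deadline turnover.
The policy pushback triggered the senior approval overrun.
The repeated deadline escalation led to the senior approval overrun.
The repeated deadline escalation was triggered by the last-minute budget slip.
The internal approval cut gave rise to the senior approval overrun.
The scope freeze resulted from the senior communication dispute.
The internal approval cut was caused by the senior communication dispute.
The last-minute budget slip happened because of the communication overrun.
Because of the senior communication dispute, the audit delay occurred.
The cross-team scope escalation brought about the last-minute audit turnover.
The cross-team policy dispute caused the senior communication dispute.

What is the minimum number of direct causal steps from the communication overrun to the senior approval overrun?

Shortest chain: the communication overrun → the last-minute budget slip → the repeated deadline escalation → the senior approval overrun.

3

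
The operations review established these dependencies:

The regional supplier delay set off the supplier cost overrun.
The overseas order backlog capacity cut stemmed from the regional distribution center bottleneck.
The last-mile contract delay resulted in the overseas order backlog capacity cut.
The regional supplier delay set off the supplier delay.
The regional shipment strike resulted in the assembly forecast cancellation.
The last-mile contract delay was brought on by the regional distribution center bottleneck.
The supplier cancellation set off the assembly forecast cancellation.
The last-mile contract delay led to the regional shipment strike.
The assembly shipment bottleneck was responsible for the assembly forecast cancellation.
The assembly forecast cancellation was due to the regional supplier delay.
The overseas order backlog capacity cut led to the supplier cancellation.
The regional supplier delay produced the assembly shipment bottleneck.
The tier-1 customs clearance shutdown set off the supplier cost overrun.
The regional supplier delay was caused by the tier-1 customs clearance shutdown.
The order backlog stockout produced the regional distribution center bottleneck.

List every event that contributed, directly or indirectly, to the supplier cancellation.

the last-mile contract delay, the order backlog stockout, the overseas order backlog capacity cut, the regional distribution center bottleneck

Immediate cause of the supplier cancellation: the overseas order backlog capacity cut.
Further upstream: the order backlog stockout, the regional distribution center bottleneck, the last-mile contract delay.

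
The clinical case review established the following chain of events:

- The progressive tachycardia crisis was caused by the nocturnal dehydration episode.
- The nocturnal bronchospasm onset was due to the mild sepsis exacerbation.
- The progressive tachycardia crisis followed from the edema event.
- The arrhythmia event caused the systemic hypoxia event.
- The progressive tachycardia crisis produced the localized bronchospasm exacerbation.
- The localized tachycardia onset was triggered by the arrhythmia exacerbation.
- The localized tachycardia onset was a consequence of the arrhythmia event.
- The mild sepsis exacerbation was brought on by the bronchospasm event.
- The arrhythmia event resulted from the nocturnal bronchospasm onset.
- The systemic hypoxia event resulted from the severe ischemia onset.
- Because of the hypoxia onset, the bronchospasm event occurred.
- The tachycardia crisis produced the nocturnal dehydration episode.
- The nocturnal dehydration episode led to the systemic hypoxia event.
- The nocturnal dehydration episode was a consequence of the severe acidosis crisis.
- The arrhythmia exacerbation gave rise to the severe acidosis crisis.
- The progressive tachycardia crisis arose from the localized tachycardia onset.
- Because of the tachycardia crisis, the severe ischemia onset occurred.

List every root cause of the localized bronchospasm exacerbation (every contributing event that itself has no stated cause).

the arrhythmia exacerbation, the edema event, the hypoxia onset, the tachycardia crisis

Tracing upstream from the localized bronchospasm exacerbation: the localized bronchospasm exacerbation ← the progressive tachycardia crisis ← the localized tachycardia onset ← the arrhythmia event ← the nocturnal bronchospasm onset ← the mild sepsis exacerbation ← the bronchospasm event ← the hypoxia onset.
A separate upstream branch: the localized bronchospasm exacerbation ← the progressive tachycardia crisis ← the localized tachycardia onset ← the arrhythmia exacerbation.
A separate upstream branch: the localized bronchospasm exacerbation ← the progressive tachycardia crisis ← the nocturnal dehydration episode ← the tachycardia crisis.
A separate upstream branch: the localized bronchospasm exacerbation ← the progressive tachycardia crisis ← the edema event.
Each of those chain origins has no stated cause.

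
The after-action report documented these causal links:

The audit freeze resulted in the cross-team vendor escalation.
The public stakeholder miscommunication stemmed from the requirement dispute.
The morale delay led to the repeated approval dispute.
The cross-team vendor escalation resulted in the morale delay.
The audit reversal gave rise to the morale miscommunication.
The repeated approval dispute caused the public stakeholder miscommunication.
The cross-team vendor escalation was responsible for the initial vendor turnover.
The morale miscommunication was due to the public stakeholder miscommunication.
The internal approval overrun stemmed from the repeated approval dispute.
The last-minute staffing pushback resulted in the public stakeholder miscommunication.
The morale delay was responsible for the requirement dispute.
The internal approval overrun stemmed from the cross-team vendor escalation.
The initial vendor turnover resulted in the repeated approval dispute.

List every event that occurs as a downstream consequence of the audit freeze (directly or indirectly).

the cross-team vendor escalation, the initial vendor turnover, the internal approval overrun, the morale delay, the morale miscommunication, the public stakeholder miscommunication, the repeated approval dispute, the requirement dispute

Direct effects: the cross-team vendor escalation.
2 steps out: the initial vendor turnover, the morale delay, the internal approval overrun.
3 steps out: the repeated approval dispute, the requirement dispute.
4 steps out: the public stakeholder miscommunication.
5 steps out: the morale miscommunication.
Not reachable from it: the audit reversal, the last-minute staffing pushback.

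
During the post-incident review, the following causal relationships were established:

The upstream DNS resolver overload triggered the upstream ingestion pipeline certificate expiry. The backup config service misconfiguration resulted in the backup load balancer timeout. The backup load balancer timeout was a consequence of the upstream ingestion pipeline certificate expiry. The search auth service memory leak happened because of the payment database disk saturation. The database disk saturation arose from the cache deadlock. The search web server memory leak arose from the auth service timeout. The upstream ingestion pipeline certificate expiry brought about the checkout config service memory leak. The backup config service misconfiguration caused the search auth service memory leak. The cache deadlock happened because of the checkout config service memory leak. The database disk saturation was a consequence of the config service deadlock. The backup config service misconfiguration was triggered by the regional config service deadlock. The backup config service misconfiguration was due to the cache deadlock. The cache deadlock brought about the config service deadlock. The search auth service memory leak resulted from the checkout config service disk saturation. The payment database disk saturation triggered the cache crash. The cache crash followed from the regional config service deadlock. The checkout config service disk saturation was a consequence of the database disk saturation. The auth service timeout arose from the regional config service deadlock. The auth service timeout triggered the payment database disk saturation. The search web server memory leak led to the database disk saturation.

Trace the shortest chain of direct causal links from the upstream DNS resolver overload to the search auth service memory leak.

the upstream DNS resolver overload → the upstream ingestion pipeline certificate expiry → the checkout config service memory leak → the cache deadlock → the backup config service misconfiguration → the search auth service memory leak

the upstream DNS resolver overload → the upstream ingestion pipeline certificate expiry
the upstream ingestion pipeline certificate expiry → the checkout config service memory leak
the checkout config service memory leak → the cache deadlock
the cache deadlock → the backup config service misconfiguration
the backup config service misconfiguration → the search auth service memory leak
Length: 5 steps.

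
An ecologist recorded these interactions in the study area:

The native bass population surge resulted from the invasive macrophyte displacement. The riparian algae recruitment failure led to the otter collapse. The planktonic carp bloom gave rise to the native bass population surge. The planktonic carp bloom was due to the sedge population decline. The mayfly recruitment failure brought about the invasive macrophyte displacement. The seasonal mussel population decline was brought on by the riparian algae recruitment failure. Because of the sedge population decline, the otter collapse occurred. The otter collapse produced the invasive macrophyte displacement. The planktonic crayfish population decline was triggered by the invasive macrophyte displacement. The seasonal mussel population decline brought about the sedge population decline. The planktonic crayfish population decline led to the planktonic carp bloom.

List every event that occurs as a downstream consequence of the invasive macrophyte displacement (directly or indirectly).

Direct effects: the planktonic crayfish population decline, the native bass population surge.
2 steps out: the planktonic carp bloom.
Not reachable from it: the riparian algae recruitment failure, the seasonal mussel population decline, the sedge population decline, the otter collapse, the mayfly recruitment failure.

the native bass population surge, the planktonic carp bloom, the planktonic crayfish population decline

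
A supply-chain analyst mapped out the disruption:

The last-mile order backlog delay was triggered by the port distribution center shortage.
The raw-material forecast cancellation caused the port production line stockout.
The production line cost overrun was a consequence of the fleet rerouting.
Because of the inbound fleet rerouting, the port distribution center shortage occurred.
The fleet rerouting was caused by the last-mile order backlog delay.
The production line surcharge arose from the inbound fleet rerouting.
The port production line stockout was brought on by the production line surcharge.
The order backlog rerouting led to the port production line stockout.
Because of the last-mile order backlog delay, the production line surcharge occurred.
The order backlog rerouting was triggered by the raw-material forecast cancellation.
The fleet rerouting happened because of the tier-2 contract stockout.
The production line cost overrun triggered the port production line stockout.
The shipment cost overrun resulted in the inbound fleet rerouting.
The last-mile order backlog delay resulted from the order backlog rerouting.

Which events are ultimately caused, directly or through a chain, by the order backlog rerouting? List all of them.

the fleet rerouting, the last-mile order backlog delay, the port production line stockout, the production line cost overrun, the production line surcharge

Direct effects: the last-mile order backlog delay, the port production line stockout.
2 steps out: the production line surcharge, the fleet rerouting.
3 steps out: the production line cost overrun.
Not reachable from it: the raw-material forecast cancellation, the shipment cost overrun, the tier-2 contract stockout, the inbound fleet rerouting, the port distribution center shortage.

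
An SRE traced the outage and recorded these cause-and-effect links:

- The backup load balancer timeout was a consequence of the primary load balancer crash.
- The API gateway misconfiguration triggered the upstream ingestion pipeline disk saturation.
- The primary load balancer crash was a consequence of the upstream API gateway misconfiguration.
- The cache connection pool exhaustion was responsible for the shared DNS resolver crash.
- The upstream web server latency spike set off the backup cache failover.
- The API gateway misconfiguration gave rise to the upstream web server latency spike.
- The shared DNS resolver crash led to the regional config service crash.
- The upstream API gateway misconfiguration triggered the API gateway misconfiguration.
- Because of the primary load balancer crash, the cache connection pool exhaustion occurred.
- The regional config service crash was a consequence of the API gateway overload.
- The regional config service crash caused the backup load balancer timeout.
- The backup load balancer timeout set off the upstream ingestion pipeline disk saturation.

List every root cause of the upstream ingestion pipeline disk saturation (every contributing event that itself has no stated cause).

the API gateway overload, the upstream API gateway misconfiguration

Tracing upstream from the upstream ingestion pipeline disk saturation: the upstream ingestion pipeline disk saturation ← the API gateway misconfiguration ← the upstream API gateway misconfiguration.
A separate upstream branch: the upstream ingestion pipeline disk saturation ← the backup load balancer timeout ← the regional config service crash ← the API gateway overload.
Each of those chain origins has no stated cause.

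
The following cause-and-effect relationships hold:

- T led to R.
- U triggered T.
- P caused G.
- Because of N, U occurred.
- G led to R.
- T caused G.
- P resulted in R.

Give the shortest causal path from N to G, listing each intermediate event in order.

N → U
U → T
T → G
Length: 3 steps.

N → U → T → G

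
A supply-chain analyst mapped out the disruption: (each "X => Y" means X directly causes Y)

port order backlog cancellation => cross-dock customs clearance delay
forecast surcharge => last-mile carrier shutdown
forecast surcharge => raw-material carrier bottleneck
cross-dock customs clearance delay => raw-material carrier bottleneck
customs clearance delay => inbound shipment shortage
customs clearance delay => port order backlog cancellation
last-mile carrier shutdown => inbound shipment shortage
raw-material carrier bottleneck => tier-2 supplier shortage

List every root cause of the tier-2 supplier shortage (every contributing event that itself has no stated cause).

Tracing upstream from the tier-2 supplier shortage: the tier-2 supplier shortage ← the raw-material carrier bottleneck ← the forecast surcharge.
A separate upstream branch: the tier-2 supplier shortage ← the raw-material carrier bottleneck ← the cross-dock customs clearance delay ← the port order backlog cancellation ← the customs clearance delay.
Each of those chain origins has no stated cause.

the customs clearance delay, the forecast surcharge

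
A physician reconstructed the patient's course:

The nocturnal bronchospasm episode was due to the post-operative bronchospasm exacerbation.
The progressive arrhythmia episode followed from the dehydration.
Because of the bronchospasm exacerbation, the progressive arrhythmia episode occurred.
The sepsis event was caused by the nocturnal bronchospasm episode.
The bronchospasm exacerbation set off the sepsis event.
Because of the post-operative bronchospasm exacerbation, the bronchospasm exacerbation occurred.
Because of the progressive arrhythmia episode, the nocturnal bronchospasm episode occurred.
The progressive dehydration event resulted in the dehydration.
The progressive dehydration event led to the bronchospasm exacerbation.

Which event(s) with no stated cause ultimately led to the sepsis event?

the post-operative bronchospasm exacerbation, the progressive dehydration event

Tracing upstream from the sepsis event: the sepsis event ← the bronchospasm exacerbation ← the progressive dehydration event.
A separate upstream branch: the sepsis event ← the bronchospasm exacerbation ← the post-operative bronchospasm exacerbation.
Each of those chain origins has no stated cause.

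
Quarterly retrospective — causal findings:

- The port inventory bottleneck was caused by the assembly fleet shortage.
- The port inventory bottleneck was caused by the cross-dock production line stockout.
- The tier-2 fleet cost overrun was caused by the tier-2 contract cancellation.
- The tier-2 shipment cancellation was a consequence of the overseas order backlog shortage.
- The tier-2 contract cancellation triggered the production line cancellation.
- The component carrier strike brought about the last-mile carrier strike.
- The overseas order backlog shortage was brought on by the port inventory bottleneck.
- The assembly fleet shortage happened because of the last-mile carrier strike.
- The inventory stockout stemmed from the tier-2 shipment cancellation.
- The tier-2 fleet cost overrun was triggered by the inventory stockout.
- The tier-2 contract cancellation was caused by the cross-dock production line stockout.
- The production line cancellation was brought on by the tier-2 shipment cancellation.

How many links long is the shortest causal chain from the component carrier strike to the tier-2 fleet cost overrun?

Shortest chain: the component carrier strike → the last-mile carrier strike → the assembly fleet shortage → the port inventory bottleneck → the overseas order backlog shortage → the tier-2 shipment cancellation → the inventory stockout → the tier-2 fleet cost overrun.

7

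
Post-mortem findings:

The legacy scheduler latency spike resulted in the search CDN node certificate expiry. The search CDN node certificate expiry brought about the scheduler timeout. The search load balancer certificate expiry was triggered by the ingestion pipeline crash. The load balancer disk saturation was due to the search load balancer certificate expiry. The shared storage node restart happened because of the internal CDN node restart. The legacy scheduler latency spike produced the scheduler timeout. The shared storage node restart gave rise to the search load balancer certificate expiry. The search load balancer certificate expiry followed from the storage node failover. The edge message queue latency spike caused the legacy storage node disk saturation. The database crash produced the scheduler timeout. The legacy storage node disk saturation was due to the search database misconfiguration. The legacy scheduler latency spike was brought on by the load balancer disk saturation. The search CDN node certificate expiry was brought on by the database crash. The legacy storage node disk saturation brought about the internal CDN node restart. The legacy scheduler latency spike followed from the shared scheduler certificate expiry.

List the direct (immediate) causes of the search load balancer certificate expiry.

Upstream contributors include the edge message queue latency spike, the search database misconfiguration, the legacy storage node disk saturation, the internal CDN node restart, but only the ingestion pipeline crash, the shared storage node restart, the storage node failover feed directly into the search load balancer certificate expiry.

the ingestion pipeline crash, the shared storage node restart, the storage node failover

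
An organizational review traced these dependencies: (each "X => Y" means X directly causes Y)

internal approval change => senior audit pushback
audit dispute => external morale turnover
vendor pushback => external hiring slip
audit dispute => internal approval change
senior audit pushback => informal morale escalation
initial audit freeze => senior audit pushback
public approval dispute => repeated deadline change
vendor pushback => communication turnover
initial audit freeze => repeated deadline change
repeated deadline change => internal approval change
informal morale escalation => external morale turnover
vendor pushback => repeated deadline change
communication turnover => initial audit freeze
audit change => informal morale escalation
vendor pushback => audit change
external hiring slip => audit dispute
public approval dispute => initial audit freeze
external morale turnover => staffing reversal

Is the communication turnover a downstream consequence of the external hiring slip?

The external hiring slip leads to the audit dispute, the internal approval change, the senior audit pushback, the informal morale escalation, the external morale turnover, the staffing reversal; the communication turnover is not among them.

No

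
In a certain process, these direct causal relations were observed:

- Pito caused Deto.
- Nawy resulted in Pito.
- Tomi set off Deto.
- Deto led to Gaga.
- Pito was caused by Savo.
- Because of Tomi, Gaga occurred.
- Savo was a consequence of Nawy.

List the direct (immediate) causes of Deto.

Upstream contributors include Nawy, Savo, but only Pito, Tomi feed directly into Deto.

Pito, Tomi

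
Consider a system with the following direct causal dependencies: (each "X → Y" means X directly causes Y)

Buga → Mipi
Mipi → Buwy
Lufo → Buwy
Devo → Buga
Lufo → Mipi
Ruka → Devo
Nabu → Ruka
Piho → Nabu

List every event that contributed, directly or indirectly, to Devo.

Nabu, Piho, Ruka

Immediate cause of Devo: Ruka.
Further upstream: Piho, Nabu.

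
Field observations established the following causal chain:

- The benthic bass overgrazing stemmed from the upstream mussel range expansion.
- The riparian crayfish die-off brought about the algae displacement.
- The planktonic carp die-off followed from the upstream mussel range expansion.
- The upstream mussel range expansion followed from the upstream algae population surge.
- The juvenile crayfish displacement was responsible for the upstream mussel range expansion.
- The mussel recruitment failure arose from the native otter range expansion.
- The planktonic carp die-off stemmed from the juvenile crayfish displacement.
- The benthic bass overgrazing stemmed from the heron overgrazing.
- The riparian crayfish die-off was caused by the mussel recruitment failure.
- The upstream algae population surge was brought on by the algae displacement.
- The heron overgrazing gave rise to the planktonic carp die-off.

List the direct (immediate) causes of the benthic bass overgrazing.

Upstream contributors include the native otter range expansion, the mussel recruitment failure, the riparian crayfish die-off, the algae displacement, the juvenile crayfish displacement, the upstream algae population surge, but only the heron overgrazing, the upstream mussel range expansion feed directly into the benthic bass overgrazing.

the heron overgrazing, the upstream mussel range expansion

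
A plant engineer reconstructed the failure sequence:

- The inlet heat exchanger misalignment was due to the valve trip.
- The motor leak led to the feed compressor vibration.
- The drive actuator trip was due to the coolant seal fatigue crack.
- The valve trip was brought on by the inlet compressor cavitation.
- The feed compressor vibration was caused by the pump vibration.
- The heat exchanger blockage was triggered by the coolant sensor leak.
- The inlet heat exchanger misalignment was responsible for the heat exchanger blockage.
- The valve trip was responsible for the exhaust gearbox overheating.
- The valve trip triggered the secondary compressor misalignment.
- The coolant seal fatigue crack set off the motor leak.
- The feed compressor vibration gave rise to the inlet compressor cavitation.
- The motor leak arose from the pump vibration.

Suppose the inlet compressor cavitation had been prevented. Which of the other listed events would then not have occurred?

the exhaust gearbox overheating, the inlet heat exchanger misalignment, the secondary compressor misalignment, the valve trip

Downstream of the inlet compressor cavitation: the valve trip, the inlet heat exchanger misalignment, the exhaust gearbox overheating, the secondary compressor misalignment, the heat exchanger blockage.
Of those, still caused via another path: the heat exchanger blockage.
The remainder have no surviving cause.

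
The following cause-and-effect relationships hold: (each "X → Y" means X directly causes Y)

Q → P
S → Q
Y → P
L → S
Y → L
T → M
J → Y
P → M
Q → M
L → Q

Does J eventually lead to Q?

Yes

There is a causal chain: J → Y → L → Q.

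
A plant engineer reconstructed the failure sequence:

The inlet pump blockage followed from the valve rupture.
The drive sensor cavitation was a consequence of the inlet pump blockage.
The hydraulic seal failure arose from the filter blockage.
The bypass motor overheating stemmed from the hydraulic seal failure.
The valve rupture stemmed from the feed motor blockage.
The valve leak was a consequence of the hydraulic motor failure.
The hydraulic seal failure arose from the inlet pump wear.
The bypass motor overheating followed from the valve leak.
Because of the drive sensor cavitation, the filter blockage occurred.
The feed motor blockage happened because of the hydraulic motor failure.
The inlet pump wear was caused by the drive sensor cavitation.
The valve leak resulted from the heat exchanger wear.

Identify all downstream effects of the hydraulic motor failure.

the bypass motor overheating, the drive sensor cavitation, the feed motor blockage, the filter blockage, the hydraulic seal failure, the inlet pump blockage, the inlet pump wear, the valve leak, the valve rupture

Direct effects: the valve leak, the feed motor blockage.
2 steps out: the valve rupture, the bypass motor overheating.
3 steps out: the inlet pump blockage.
4 steps out: the drive sensor cavitation.
5 steps out: the filter blockage, the inlet pump wear.
6 steps out: the hydraulic seal failure.
Not reachable from it: the heat exchanger wear.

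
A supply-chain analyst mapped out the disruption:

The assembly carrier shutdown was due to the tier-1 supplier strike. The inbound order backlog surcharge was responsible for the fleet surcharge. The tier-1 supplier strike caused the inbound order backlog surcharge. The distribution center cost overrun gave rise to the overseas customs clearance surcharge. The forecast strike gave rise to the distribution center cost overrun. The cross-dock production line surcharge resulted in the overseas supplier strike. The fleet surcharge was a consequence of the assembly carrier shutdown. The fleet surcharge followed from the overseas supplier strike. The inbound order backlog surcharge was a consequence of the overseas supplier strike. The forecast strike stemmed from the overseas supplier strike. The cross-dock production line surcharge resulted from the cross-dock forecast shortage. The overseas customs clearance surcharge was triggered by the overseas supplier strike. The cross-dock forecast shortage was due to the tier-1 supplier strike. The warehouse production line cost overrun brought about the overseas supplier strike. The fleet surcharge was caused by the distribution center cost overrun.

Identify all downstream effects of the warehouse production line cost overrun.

Direct effects: the overseas supplier strike.
2 steps out: the forecast strike, the overseas customs clearance surcharge, the inbound order backlog surcharge, the fleet surcharge.
3 steps out: the distribution center cost overrun.
Not reachable from it: the tier-1 supplier strike, the cross-dock forecast shortage, the cross-dock production line surcharge, the assembly carrier shutdown.

the distribution center cost overrun, the fleet surcharge, the forecast strike, the inbound order backlog surcharge, the overseas customs clearance surcharge, the overseas supplier strike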